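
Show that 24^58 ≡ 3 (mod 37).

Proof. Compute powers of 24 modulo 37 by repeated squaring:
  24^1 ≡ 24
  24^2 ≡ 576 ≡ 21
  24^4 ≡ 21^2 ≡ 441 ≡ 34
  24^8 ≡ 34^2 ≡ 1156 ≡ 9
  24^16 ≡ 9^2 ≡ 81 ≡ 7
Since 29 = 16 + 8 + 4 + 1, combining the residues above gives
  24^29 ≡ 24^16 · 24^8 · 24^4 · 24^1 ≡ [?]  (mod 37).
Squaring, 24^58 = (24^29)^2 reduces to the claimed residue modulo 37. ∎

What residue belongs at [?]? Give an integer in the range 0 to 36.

15

24^16 · 24^8 · 24^4 · 24^1 ≡ 7 · 9 · 34 · 24 = 51408.
51408 mod 37 = 15, so 24^29 ≡ 15 (mod 37).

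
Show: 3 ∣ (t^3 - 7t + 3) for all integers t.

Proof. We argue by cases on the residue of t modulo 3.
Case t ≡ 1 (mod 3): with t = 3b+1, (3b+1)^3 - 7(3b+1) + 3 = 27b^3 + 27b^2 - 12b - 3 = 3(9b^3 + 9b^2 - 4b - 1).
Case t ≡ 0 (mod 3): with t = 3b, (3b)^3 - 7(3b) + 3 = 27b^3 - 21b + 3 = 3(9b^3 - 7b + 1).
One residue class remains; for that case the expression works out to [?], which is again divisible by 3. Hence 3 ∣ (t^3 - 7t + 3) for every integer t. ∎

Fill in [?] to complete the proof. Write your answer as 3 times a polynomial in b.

3(9b^3 + 18b^2 + 5b - 1)

The residues treated are {1, 0}, so the missing case is t ≡ 2 (mod 3); write t = 3b+2.
Then (3b+2)^3 - 7(3b+2) + 3 = 27b^3 + 54b^2 + 15b - 3 = 3(9b^3 + 18b^2 + 5b - 1).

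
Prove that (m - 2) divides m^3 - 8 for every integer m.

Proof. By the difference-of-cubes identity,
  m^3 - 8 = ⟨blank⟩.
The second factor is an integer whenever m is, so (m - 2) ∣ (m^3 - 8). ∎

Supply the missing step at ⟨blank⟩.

a^3 - b^3 = (a - b)(a^2 + ab + b^2). With a = m, b = 2:
m^3 - 8 = (m - 2)(m^2 + 2m + 4).

(m - 2)(m^2 + 2m + 4)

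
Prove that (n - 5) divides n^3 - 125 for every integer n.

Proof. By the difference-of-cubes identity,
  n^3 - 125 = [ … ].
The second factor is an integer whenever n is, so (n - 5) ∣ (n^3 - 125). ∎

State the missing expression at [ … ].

Polynomial division of n^3 - 125 by n - 5 leaves remainder 0 and quotient n^2 + 5n + 25.
Hence n^3 - 125 = (n - 5)(n^2 + 5n + 25).

(n - 5)(n^2 + 5n + 25)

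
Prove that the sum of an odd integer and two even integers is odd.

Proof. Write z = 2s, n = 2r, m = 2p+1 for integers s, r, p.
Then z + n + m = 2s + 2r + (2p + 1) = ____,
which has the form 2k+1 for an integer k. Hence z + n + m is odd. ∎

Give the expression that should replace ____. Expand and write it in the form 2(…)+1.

Expanding: 2s + 2r + (2p + 1) = 2p + 2r + 2s + 1.
Every term except the constant is even, so this is 2(p + r + s) + 1,
and p + r + s ∈ ℤ gives the required form.

2(p + r + s) + 1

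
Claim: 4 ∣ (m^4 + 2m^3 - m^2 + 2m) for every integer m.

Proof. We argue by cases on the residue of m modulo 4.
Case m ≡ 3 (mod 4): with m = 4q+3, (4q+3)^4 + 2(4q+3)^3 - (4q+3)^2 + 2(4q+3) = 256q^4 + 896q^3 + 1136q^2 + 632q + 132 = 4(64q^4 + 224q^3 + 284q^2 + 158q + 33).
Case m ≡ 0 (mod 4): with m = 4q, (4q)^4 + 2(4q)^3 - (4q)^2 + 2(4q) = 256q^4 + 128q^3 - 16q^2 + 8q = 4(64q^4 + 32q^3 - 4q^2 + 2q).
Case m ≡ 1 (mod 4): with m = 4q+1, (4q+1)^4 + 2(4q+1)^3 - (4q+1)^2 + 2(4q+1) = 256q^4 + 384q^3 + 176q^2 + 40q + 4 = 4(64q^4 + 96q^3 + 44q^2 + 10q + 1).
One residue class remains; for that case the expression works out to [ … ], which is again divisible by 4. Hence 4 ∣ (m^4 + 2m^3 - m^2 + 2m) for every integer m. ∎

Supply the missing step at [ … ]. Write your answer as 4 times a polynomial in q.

4(64q^4 + 160q^3 + 140q^2 + 54q + 8)

The residues treated are {3, 0, 1}, so the missing case is m ≡ 2 (mod 4); write m = 4q+2.
Then (4q+2)^4 + 2(4q+2)^3 - (4q+2)^2 + 2(4q+2) = 256q^4 + 640q^3 + 560q^2 + 216q + 32 = 4(64q^4 + 160q^3 + 140q^2 + 54q + 8).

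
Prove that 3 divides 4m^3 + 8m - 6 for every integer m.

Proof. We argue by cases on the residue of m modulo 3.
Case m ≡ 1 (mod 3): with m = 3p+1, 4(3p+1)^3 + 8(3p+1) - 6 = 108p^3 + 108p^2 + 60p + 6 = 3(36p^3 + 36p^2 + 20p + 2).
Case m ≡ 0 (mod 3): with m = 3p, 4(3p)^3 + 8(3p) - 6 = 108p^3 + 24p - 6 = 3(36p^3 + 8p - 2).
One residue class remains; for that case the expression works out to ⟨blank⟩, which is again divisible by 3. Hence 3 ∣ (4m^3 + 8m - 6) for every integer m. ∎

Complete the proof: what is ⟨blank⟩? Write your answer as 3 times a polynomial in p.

Only m ≡ 2 (mod 3) is unaccounted for. Put m = 3p+2:
4(3p+2)^3 + 8(3p+2) - 6 expands to 108p^3 + 216p^2 + 168p + 42,
and factoring out 3 leaves 3(36p^3 + 72p^2 + 56p + 14).

3(36p^3 + 72p^2 + 56p + 14)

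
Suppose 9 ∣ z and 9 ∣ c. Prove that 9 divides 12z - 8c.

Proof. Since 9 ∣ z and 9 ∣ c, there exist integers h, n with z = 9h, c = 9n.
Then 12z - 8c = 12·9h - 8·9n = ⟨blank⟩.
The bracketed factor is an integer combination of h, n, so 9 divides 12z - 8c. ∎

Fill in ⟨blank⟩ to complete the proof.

9(12h - 8n)

Pull the common 9 out of every term: 12·9h - 8·9n = 9(12h - 8n).
12h - 8n is an integer, which exhibits the divisibility.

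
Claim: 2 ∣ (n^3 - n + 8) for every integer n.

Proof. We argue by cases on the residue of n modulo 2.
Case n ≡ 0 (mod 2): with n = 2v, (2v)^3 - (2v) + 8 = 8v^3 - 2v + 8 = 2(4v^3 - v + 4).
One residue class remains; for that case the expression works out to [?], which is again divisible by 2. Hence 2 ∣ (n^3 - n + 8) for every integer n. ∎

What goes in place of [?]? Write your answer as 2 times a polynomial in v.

2(4v^3 + 6v^2 + 2v + 4)

The residues treated are {0}, so the missing case is n ≡ 1 (mod 2); write n = 2v+1.
Then (2v+1)^3 - (2v+1) + 8 = 8v^3 + 12v^2 + 4v + 8 = 2(4v^3 + 6v^2 + 2v + 4).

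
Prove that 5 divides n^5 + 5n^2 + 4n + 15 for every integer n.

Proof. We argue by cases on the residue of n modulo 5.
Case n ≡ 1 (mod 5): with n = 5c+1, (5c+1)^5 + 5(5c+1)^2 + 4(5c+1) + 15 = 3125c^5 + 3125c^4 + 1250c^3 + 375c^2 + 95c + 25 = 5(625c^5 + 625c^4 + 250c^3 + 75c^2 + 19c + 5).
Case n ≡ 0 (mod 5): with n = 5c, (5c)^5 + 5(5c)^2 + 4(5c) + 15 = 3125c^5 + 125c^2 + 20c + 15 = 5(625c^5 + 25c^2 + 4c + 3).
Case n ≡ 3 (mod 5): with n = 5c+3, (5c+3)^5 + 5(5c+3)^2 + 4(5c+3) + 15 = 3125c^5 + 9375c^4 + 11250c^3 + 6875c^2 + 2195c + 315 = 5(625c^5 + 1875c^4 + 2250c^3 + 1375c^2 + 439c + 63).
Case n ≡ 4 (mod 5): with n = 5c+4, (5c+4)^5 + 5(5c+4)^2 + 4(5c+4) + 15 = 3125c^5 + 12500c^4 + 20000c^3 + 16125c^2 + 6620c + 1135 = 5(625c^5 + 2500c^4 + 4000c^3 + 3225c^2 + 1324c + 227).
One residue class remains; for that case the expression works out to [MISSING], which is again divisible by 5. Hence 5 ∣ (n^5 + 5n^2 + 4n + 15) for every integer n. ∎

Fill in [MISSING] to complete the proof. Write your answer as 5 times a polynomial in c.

Only n ≡ 2 (mod 5) is unaccounted for. Put n = 5c+2:
(5c+2)^5 + 5(5c+2)^2 + 4(5c+2) + 15 expands to 3125c^5 + 6250c^4 + 5000c^3 + 2125c^2 + 520c + 75,
and factoring out 5 leaves 5(625c^5 + 1250c^4 + 1000c^3 + 425c^2 + 104c + 15).

5(625c^5 + 1250c^4 + 1000c^3 + 425c^2 + 104c + 15)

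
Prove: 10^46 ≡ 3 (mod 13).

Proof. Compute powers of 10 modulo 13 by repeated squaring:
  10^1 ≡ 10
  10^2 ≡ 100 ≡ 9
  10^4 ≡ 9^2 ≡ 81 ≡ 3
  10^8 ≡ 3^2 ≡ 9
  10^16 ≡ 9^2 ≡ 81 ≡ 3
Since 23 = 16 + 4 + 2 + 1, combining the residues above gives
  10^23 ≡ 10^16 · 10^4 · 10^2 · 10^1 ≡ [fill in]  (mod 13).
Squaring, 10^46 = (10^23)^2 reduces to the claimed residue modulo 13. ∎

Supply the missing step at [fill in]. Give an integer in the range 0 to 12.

4

10^16 · 10^4 · 10^2 · 10^1 ≡ 3 · 3 · 9 · 10 = 810.
810 mod 13 = 4, so 10^23 ≡ 4 (mod 13).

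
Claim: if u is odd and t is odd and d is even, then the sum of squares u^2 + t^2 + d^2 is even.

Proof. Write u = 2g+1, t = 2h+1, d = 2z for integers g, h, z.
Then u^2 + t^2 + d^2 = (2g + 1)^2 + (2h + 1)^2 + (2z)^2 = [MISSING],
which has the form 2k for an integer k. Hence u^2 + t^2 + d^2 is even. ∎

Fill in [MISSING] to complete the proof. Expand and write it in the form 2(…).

(2g + 1)^2 + (2h + 1)^2 + (2z)^2 = 4g^2 + 4g + 4h^2 + 4h + 4z^2 + 2
= 2(2g^2 + 2g + 2h^2 + 2h + 2z^2 + 1).
Since 2g^2 + 2g + 2h^2 + 2h + 2z^2 + 1 is an integer, the sum of squares is of the form 2k for an integer k.

2(2g^2 + 2g + 2h^2 + 2h + 2z^2 + 1)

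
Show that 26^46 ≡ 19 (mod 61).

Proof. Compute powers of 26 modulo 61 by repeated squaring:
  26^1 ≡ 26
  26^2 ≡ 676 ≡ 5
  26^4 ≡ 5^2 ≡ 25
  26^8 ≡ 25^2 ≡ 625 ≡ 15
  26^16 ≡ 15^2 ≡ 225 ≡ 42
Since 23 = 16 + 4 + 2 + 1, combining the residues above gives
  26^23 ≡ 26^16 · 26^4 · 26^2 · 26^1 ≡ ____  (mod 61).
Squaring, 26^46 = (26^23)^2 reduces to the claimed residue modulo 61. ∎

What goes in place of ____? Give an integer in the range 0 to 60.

Multiply the listed residues: 42 · 25 · 5 · 26 = 1050 → 5250 → 136500.
Reducing modulo 61: 136500 = 2237·61 + 43, so 26^23 ≡ 43.

43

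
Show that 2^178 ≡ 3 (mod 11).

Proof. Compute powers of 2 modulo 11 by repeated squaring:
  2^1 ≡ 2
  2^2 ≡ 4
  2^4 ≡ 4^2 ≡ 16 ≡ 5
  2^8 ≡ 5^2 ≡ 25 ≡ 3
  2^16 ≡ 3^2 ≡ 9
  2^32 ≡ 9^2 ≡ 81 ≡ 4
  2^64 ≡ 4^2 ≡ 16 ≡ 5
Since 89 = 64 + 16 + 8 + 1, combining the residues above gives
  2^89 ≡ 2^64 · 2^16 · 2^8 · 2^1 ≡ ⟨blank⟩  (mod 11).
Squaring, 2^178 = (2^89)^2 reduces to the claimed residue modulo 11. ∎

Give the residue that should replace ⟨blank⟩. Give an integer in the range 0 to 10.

2^64 · 2^16 · 2^8 · 2^1 ≡ 5 · 9 · 3 · 2 = 270.
270 mod 11 = 6, so 2^89 ≡ 6 (mod 11).

6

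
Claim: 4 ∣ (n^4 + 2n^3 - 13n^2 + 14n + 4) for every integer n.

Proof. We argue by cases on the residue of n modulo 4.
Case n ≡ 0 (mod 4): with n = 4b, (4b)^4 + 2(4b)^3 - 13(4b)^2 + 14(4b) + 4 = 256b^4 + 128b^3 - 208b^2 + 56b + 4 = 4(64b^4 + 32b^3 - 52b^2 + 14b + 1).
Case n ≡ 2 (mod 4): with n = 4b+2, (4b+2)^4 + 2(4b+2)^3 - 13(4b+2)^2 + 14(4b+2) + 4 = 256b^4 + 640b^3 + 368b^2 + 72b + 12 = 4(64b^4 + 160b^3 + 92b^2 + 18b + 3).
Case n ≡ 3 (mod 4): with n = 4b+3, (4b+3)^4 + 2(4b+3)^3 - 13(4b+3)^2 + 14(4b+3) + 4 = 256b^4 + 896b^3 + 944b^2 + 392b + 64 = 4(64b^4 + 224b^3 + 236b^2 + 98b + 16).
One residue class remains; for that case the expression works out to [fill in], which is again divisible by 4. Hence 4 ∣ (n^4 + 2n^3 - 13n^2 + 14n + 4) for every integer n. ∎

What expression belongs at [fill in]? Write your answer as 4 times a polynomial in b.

The residues treated are {0, 2, 3}, so the missing case is n ≡ 1 (mod 4); write n = 4b+1.
Then (4b+1)^4 + 2(4b+1)^3 - 13(4b+1)^2 + 14(4b+1) + 4 = 256b^4 + 384b^3 - 16b^2 - 8b + 8 = 4(64b^4 + 96b^3 - 4b^2 - 2b + 2).

4(64b^4 + 96b^3 - 4b^2 - 2b + 2)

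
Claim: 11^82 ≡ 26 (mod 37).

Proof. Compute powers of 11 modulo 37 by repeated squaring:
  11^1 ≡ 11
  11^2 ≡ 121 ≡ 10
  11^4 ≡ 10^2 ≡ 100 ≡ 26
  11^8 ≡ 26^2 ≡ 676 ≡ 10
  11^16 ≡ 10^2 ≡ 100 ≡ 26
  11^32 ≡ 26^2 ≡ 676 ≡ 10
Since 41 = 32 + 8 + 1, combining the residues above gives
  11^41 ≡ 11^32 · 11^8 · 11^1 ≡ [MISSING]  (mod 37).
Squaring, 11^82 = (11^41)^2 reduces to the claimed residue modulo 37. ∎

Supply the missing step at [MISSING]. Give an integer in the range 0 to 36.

Multiply the listed residues: 10 · 10 · 11 = 100 → 1100.
Reducing modulo 37: 1100 = 29·37 + 27, so 11^41 ≡ 27.

27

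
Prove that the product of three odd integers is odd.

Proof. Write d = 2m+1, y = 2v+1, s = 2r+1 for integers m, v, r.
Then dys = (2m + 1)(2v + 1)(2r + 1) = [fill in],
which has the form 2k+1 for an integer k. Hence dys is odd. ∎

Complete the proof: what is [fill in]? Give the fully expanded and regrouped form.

2(4mrv + 2mr + 2mv + m + 2rv + r + v) + 1

(2m + 1)(2v + 1)(2r + 1) = 8mrv + 4mr + 4mv + 2m + 4rv + 2r + 2v + 1
= 2(4mrv + 2mr + 2mv + m + 2rv + r + v) + 1.
Since 4mrv + 2mr + 2mv + m + 2rv + r + v is an integer, the product is of the form 2k+1 for an integer k.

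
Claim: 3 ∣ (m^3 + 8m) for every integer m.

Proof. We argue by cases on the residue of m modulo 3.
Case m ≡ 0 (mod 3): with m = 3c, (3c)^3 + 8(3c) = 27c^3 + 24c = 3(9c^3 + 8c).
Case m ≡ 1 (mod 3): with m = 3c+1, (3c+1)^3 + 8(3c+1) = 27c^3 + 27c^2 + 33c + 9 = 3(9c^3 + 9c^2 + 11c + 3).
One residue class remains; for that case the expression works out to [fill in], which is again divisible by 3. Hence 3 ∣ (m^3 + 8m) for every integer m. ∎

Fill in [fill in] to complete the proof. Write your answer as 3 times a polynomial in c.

3(9c^3 + 18c^2 + 20c + 8)

The residues treated are {0, 1}, so the missing case is m ≡ 2 (mod 3); write m = 3c+2.
Then (3c+2)^3 + 8(3c+2) = 27c^3 + 54c^2 + 60c + 24 = 3(9c^3 + 18c^2 + 20c + 8).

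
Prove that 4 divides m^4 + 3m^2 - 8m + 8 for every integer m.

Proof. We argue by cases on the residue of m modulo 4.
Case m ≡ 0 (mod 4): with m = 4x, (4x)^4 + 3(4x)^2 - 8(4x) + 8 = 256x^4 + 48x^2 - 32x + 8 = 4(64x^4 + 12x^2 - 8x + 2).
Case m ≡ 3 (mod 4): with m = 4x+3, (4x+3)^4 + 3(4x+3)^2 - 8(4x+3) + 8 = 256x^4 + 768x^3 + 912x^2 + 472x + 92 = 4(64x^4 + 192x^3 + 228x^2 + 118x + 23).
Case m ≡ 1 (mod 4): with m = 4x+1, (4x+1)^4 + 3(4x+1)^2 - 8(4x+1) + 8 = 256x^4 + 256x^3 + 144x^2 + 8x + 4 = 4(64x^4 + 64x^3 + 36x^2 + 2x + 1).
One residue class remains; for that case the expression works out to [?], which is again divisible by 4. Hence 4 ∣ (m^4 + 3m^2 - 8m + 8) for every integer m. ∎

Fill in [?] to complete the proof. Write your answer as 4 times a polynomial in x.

The residues treated are {0, 3, 1}, so the missing case is m ≡ 2 (mod 4); write m = 4x+2.
Then (4x+2)^4 + 3(4x+2)^2 - 8(4x+2) + 8 = 256x^4 + 512x^3 + 432x^2 + 144x + 20 = 4(64x^4 + 128x^3 + 108x^2 + 36x + 5).

4(64x^4 + 128x^3 + 108x^2 + 36x + 5)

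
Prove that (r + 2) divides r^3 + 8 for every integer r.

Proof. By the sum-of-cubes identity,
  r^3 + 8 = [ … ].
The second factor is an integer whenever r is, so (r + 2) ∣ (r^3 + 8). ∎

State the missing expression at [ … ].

Polynomial division of r^3 + 8 by r + 2 leaves remainder 0 and quotient r^2 - 2r + 4.
Hence r^3 + 8 = (r + 2)(r^2 - 2r + 4).

(r + 2)(r^2 - 2r + 4)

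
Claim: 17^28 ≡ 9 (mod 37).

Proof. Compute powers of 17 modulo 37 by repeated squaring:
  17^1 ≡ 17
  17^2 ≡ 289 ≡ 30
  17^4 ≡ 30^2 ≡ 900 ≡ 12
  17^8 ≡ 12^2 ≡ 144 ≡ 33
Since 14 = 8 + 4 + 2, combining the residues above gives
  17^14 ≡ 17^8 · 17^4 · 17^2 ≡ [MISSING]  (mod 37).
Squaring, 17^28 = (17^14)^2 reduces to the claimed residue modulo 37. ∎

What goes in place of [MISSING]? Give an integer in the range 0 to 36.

3

Multiply the listed residues: 33 · 12 · 30 = 396 → 11880.
Reducing modulo 37: 11880 = 321·37 + 3, so 17^14 ≡ 3.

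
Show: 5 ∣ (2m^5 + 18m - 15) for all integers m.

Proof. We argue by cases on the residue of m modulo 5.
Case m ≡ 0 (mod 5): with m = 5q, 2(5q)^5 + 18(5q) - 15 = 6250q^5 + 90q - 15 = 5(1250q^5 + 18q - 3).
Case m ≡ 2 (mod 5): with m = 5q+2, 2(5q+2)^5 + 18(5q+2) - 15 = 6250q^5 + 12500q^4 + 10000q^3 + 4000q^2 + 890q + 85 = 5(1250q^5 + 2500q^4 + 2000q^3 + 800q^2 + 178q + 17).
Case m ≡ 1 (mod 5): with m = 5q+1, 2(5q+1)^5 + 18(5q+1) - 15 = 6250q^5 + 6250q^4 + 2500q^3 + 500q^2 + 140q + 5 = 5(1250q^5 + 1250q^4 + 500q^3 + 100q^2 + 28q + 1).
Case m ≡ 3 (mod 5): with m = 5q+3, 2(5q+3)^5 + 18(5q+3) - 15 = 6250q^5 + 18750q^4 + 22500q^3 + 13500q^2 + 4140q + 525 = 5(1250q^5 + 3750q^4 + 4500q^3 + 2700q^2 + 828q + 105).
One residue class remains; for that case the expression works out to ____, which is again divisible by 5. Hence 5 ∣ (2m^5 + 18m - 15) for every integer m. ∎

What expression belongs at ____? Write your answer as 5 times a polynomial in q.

5(1250q^5 + 5000q^4 + 8000q^3 + 6400q^2 + 2578q + 421)

Only m ≡ 4 (mod 5) is unaccounted for. Put m = 5q+4:
2(5q+4)^5 + 18(5q+4) - 15 expands to 6250q^5 + 25000q^4 + 40000q^3 + 32000q^2 + 12890q + 2105,
and factoring out 5 leaves 5(1250q^5 + 5000q^4 + 8000q^3 + 6400q^2 + 2578q + 421).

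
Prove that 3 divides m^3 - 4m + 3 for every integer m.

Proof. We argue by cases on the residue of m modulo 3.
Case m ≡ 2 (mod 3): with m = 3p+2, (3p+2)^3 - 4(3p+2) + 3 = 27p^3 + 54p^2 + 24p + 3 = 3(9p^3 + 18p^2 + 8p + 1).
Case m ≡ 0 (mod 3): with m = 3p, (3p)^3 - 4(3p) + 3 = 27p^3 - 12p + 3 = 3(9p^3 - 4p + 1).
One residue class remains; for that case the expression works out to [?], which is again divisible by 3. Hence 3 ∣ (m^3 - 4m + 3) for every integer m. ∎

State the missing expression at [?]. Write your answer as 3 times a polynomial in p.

The residues treated are {2, 0}, so the missing case is m ≡ 1 (mod 3); write m = 3p+1.
Then (3p+1)^3 - 4(3p+1) + 3 = 27p^3 + 27p^2 - 3p = 3(9p^3 + 9p^2 - p).

3(9p^3 + 9p^2 - p)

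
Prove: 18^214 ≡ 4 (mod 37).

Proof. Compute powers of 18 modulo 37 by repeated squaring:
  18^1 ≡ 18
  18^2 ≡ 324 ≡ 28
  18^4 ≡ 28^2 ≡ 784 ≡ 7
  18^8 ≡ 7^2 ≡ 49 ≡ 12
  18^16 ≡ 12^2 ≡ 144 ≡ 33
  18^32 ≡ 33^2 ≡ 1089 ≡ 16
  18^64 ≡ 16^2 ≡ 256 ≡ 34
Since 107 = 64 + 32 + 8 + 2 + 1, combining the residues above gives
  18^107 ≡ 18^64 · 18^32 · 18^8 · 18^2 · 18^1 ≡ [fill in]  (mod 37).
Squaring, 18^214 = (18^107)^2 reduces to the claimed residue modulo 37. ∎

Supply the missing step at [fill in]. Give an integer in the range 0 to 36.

Multiply the listed residues: 34 · 16 · 12 · 28 · 18 = 544 → 6528 → 182784 → 3290112.
Reducing modulo 37: 3290112 = 88921·37 + 35, so 18^107 ≡ 35.

35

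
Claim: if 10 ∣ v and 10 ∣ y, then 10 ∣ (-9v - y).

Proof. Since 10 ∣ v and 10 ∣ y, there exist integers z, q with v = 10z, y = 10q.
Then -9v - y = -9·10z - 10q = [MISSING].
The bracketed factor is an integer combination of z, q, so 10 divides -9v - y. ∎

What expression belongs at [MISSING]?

Pull the common 10 out of every term: -9·10z - 10q = 10(-q - 9z).
-q - 9z is an integer, which exhibits the divisibility.

10(-q - 9z)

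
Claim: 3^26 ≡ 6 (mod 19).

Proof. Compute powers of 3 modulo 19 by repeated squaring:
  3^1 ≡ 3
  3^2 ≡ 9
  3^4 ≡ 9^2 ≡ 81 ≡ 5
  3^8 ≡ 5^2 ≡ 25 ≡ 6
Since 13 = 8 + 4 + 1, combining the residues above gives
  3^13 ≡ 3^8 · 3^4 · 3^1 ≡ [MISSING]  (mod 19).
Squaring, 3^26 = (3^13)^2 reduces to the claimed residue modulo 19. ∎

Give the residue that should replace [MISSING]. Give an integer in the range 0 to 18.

3^8 · 3^4 · 3^1 ≡ 6 · 5 · 3 = 90.
90 mod 19 = 14, so 3^13 ≡ 14 (mod 19).

14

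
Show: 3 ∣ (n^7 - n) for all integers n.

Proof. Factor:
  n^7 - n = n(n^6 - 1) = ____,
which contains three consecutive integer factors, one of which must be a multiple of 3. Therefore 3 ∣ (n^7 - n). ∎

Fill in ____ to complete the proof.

n^6 - 1 = (n^2 - 1)(n^4 + n^2 + 1), and n^2 - 1 = (n-1)(n+1).
So n(n^6 - 1) = (n - 1)n(n + 1)(n^4 + n^2 + 1).

(n - 1)n(n + 1)(n^4 + n^2 + 1)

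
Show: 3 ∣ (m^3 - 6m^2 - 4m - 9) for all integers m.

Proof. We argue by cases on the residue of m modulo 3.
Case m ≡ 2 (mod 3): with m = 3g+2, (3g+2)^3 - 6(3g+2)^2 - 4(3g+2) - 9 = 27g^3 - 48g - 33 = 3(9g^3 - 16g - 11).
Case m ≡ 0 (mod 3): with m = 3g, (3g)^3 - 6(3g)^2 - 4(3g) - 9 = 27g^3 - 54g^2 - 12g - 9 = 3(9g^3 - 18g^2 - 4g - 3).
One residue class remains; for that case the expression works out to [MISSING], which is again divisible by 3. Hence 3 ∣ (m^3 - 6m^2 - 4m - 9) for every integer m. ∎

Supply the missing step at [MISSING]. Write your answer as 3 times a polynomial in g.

The residues treated are {2, 0}, so the missing case is m ≡ 1 (mod 3); write m = 3g+1.
Then (3g+1)^3 - 6(3g+1)^2 - 4(3g+1) - 9 = 27g^3 - 27g^2 - 39g - 18 = 3(9g^3 - 9g^2 - 13g - 6).

3(9g^3 - 9g^2 - 13g - 6)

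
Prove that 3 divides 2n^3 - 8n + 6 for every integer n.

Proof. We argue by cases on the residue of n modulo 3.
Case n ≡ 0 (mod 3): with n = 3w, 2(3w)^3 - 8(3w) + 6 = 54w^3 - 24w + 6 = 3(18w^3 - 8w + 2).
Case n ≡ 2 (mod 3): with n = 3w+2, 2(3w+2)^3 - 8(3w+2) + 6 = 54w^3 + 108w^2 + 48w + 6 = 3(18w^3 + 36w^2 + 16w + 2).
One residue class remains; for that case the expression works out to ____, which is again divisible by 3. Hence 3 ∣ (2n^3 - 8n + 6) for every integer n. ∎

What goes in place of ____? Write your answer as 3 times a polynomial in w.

The residues treated are {0, 2}, so the missing case is n ≡ 1 (mod 3); write n = 3w+1.
Then 2(3w+1)^3 - 8(3w+1) + 6 = 54w^3 + 54w^2 - 6w = 3(18w^3 + 18w^2 - 2w).

3(18w^3 + 18w^2 - 2w)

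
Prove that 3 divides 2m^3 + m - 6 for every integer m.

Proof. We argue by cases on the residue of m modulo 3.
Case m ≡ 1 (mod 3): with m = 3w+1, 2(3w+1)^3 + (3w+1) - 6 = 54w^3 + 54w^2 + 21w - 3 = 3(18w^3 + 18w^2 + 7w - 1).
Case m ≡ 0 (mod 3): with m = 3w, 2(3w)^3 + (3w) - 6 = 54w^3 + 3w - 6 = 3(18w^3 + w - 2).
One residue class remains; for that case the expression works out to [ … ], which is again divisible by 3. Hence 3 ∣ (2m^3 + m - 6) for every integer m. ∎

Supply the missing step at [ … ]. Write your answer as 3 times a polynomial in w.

3(18w^3 + 36w^2 + 25w + 4)

Only m ≡ 2 (mod 3) is unaccounted for. Put m = 3w+2:
2(3w+2)^3 + (3w+2) - 6 expands to 54w^3 + 108w^2 + 75w + 12,
and factoring out 3 leaves 3(18w^3 + 36w^2 + 25w + 4).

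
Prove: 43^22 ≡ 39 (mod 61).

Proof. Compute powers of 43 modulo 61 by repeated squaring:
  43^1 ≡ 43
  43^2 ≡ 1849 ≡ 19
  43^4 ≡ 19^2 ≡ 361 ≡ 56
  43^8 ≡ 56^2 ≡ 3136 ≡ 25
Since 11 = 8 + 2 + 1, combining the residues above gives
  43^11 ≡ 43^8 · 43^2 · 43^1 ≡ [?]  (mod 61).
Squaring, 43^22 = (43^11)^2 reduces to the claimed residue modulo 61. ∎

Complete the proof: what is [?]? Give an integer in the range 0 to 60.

Multiply the listed residues: 25 · 19 · 43 = 475 → 20425.
Reducing modulo 61: 20425 = 334·61 + 51, so 43^11 ≡ 51.

51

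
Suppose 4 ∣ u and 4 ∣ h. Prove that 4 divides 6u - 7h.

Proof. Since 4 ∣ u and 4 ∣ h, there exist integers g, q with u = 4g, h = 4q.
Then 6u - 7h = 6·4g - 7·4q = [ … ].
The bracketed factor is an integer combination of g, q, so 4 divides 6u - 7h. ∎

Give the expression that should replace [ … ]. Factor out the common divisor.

Each term has a factor of 4: 6·4g - 7·4q = 4·(6g - 7q).
Since 6g - 7q is an integer, 4 ∣ (6u - 7h).

4(6g - 7q)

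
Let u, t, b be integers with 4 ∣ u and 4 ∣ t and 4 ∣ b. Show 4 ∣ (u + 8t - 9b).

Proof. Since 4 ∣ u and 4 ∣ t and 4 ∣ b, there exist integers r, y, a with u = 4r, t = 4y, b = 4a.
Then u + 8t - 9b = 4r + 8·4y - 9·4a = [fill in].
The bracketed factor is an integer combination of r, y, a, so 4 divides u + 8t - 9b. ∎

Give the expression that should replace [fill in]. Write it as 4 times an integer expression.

4(-9a + r + 8y)

Pull the common 4 out of every term: 4r + 8·4y - 9·4a = 4(-9a + r + 8y).
-9a + r + 8y is an integer, which exhibits the divisibility.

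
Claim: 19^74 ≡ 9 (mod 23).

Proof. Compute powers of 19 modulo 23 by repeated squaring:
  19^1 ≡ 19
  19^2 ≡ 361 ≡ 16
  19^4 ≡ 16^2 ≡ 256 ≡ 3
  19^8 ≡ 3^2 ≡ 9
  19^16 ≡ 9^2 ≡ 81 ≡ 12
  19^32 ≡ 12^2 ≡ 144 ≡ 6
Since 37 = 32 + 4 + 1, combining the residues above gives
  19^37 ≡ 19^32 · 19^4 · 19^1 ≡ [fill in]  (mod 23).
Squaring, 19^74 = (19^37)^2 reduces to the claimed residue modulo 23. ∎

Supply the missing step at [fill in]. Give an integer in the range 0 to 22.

19^32 · 19^4 · 19^1 ≡ 6 · 3 · 19 = 342.
342 mod 23 = 20, so 19^37 ≡ 20 (mod 23).

20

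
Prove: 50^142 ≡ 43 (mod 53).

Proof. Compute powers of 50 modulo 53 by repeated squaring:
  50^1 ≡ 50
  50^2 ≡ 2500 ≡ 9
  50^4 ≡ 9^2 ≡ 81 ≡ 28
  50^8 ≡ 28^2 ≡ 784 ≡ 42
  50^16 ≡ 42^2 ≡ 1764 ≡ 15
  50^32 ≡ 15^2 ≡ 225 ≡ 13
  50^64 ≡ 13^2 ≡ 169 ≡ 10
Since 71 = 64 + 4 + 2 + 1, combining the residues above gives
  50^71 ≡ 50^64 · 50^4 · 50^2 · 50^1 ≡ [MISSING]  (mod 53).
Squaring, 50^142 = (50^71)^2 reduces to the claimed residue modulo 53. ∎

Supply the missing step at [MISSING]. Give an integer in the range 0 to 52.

50^64 · 50^4 · 50^2 · 50^1 ≡ 10 · 28 · 9 · 50 = 126000.
126000 mod 53 = 19, so 50^71 ≡ 19 (mod 53).

19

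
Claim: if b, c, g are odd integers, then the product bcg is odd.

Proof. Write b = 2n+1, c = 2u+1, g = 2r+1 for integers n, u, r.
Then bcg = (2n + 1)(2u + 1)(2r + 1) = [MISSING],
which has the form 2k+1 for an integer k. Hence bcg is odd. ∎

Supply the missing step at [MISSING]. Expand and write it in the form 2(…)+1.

2(4nru + 2nr + 2nu + n + 2ru + r + u) + 1

(2n + 1)(2u + 1)(2r + 1) = 8nru + 4nr + 4nu + 2n + 4ru + 2r + 2u + 1
= 2(4nru + 2nr + 2nu + n + 2ru + r + u) + 1.
Since 4nru + 2nr + 2nu + n + 2ru + r + u is an integer, the product is of the form 2k+1 for an integer k.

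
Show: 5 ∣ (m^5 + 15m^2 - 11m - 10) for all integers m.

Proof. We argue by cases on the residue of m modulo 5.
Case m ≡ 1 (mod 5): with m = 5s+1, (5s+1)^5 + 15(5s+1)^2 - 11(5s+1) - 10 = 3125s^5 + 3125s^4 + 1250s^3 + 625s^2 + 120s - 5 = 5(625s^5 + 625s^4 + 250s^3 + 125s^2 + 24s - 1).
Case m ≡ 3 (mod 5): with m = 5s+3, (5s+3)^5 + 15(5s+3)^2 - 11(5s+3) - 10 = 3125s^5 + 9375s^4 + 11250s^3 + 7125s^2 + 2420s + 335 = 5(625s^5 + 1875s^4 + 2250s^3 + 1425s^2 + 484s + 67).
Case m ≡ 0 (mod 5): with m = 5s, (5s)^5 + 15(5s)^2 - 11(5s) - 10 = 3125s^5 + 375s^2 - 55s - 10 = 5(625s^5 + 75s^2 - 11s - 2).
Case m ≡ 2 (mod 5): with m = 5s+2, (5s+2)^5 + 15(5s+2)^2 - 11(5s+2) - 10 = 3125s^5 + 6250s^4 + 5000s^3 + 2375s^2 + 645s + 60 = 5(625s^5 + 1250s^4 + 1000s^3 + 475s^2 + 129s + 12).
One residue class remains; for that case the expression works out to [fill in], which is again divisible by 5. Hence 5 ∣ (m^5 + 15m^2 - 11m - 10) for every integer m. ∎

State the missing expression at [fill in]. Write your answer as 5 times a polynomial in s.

5(625s^5 + 2500s^4 + 4000s^3 + 3275s^2 + 1389s + 242)

The residues treated are {1, 3, 0, 2}, so the missing case is m ≡ 4 (mod 5); write m = 5s+4.
Then (5s+4)^5 + 15(5s+4)^2 - 11(5s+4) - 10 = 3125s^5 + 12500s^4 + 20000s^3 + 16375s^2 + 6945s + 1210 = 5(625s^5 + 2500s^4 + 4000s^3 + 3275s^2 + 1389s + 242).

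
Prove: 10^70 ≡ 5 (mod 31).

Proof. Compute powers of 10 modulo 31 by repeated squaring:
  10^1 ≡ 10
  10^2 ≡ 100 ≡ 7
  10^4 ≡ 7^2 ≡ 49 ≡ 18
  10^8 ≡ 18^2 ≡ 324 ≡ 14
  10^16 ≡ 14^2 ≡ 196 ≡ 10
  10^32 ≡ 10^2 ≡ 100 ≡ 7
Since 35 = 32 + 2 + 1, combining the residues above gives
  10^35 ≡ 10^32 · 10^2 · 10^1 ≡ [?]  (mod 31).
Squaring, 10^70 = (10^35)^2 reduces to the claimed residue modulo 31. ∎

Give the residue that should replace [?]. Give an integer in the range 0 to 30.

25

Multiply the listed residues: 7 · 7 · 10 = 49 → 490.
Reducing modulo 31: 490 = 15·31 + 25, so 10^35 ≡ 25.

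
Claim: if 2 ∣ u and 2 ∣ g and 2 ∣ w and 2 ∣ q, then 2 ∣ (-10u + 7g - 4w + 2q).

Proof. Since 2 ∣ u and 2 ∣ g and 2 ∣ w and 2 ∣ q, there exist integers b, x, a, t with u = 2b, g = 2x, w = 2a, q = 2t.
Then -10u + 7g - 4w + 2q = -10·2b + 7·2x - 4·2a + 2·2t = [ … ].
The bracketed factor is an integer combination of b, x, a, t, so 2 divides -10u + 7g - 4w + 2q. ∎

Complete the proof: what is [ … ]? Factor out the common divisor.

2(-4a - 10b + 2t + 7x)

Pull the common 2 out of every term: -10·2b + 7·2x - 4·2a + 2·2t = 2(-4a - 10b + 2t + 7x).
-4a - 10b + 2t + 7x is an integer, which exhibits the divisibility.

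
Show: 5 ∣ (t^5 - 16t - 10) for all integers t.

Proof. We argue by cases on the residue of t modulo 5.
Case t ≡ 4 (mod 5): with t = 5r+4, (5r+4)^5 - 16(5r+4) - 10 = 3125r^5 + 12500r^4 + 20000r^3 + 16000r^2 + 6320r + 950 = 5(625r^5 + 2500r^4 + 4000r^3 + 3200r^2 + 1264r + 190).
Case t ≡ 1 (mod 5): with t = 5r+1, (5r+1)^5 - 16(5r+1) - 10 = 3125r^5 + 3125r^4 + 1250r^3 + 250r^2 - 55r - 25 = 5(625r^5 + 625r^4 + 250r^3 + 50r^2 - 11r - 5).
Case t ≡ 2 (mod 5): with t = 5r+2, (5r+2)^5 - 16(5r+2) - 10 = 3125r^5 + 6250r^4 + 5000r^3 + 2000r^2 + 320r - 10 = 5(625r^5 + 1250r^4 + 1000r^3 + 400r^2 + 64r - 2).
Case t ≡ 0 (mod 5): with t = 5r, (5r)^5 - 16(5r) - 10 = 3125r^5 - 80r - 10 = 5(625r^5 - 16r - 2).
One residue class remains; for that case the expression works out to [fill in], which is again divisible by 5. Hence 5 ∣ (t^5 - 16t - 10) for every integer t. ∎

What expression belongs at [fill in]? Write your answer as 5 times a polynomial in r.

5(625r^5 + 1875r^4 + 2250r^3 + 1350r^2 + 389r + 37)

The residues treated are {4, 1, 2, 0}, so the missing case is t ≡ 3 (mod 5); write t = 5r+3.
Then (5r+3)^5 - 16(5r+3) - 10 = 3125r^5 + 9375r^4 + 11250r^3 + 6750r^2 + 1945r + 185 = 5(625r^5 + 1875r^4 + 2250r^3 + 1350r^2 + 389r + 37).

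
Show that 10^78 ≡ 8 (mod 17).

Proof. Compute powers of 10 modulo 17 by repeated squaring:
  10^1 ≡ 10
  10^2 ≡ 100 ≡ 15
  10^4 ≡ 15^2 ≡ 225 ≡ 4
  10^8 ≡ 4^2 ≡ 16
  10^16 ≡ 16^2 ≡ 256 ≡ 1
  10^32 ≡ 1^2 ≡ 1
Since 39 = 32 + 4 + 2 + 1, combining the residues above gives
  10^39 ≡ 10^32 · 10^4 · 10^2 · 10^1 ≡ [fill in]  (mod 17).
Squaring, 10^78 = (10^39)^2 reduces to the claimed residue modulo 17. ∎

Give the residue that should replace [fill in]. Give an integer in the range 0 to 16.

5

10^32 · 10^4 · 10^2 · 10^1 ≡ 1 · 4 · 15 · 10 = 600.
600 mod 17 = 5, so 10^39 ≡ 5 (mod 17).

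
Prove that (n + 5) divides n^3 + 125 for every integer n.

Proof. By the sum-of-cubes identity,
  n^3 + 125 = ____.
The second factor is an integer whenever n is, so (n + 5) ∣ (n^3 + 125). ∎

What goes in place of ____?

(n + 5)(n^2 - 5n + 25)

Polynomial division of n^3 + 125 by n + 5 leaves remainder 0 and quotient n^2 - 5n + 25.
Hence n^3 + 125 = (n + 5)(n^2 - 5n + 25).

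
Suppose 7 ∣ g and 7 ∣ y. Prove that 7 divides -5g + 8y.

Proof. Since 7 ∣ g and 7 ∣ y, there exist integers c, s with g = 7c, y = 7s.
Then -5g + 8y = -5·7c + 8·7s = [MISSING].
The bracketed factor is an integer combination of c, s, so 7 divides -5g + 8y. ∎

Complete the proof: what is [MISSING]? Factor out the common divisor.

7(-5c + 8s)

Pull the common 7 out of every term: -5·7c + 8·7s = 7(-5c + 8s).
-5c + 8s is an integer, which exhibits the divisibility.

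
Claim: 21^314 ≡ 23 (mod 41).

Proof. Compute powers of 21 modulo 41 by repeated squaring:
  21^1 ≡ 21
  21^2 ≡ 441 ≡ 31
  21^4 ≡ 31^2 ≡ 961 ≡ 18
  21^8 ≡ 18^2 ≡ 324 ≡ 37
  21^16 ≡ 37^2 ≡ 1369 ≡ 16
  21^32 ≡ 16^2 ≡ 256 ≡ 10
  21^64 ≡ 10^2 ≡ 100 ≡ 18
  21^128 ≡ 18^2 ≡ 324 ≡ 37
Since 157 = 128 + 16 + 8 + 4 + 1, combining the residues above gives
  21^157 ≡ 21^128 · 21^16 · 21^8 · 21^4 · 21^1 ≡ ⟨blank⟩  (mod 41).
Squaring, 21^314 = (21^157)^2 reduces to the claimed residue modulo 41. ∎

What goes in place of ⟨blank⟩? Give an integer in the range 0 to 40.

8

Multiply the listed residues: 37 · 16 · 37 · 18 · 21 = 592 → 21904 → 394272 → 8279712.
Reducing modulo 41: 8279712 = 201944·41 + 8, so 21^157 ≡ 8.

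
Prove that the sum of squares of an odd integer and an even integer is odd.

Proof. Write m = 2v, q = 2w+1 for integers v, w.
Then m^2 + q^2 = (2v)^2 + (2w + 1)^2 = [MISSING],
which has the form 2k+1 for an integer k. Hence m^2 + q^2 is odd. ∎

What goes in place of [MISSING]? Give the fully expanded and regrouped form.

Expanding: (2v)^2 + (2w + 1)^2 = 4v^2 + 4w^2 + 4w + 1.
Every term except the constant is even, so this is 2(2v^2 + 2w^2 + 2w) + 1,
and 2v^2 + 2w^2 + 2w ∈ ℤ gives the required form.

2(2v^2 + 2w^2 + 2w) + 1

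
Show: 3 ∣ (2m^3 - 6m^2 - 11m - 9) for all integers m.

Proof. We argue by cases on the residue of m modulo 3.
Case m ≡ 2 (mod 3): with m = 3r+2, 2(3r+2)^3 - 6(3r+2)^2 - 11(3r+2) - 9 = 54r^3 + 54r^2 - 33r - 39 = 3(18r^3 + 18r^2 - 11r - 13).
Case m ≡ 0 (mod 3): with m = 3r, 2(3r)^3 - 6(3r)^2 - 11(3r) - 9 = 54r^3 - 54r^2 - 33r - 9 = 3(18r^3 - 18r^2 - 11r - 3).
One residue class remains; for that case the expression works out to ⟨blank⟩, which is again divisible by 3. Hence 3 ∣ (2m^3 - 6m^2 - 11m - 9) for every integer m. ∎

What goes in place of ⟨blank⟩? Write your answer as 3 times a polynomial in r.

Only m ≡ 1 (mod 3) is unaccounted for. Put m = 3r+1:
2(3r+1)^3 - 6(3r+1)^2 - 11(3r+1) - 9 expands to 54r^3 - 51r - 24,
and factoring out 3 leaves 3(18r^3 - 17r - 8).

3(18r^3 - 17r - 8)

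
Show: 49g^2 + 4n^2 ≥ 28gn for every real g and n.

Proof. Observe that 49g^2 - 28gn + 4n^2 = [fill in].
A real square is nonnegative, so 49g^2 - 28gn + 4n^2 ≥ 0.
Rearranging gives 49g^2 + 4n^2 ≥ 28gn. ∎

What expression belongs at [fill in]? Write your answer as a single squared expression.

The leading and trailing coefficients are 7^2 and 2^2, and 28 = 2·7·2, so the trinomial is (7g - 2n)^2.
Hence 49g^2 - 28gn + 4n^2 ≥ 0.

(7g - 2n)^2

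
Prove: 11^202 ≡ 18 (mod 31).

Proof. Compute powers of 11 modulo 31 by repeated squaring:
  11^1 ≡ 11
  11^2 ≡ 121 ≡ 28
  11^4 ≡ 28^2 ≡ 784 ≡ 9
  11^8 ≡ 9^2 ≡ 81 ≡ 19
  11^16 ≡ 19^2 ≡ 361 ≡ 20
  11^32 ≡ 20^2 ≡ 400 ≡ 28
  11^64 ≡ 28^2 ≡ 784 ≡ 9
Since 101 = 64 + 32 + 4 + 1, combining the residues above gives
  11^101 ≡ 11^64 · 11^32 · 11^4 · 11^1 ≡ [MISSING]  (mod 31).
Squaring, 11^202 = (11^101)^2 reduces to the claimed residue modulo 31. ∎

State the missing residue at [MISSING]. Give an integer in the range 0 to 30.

24

11^64 · 11^32 · 11^4 · 11^1 ≡ 9 · 28 · 9 · 11 = 24948.
24948 mod 31 = 24, so 11^101 ≡ 24 (mod 31).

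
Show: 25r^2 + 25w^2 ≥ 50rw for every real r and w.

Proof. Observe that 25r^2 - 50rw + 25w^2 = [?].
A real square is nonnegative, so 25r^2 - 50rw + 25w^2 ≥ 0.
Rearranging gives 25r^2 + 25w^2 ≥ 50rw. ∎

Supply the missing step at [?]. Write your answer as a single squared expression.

The leading and trailing coefficients are 5^2 and 5^2, and 50 = 2·5·5, so the trinomial is (5r - 5w)^2.
Hence 25r^2 - 50rw + 25w^2 ≥ 0.

(5r - 5w)^2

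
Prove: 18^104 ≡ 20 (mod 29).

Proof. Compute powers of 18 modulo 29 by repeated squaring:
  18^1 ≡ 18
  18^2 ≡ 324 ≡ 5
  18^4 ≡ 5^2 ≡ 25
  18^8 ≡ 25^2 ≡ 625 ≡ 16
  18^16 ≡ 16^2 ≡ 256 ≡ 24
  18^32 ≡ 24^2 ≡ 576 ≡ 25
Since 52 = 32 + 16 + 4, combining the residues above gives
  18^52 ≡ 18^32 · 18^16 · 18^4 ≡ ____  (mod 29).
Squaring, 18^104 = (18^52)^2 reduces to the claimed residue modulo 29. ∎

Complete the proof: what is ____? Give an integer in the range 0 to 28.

18^32 · 18^16 · 18^4 ≡ 25 · 24 · 25 = 15000.
15000 mod 29 = 7, so 18^52 ≡ 7 (mod 29).

7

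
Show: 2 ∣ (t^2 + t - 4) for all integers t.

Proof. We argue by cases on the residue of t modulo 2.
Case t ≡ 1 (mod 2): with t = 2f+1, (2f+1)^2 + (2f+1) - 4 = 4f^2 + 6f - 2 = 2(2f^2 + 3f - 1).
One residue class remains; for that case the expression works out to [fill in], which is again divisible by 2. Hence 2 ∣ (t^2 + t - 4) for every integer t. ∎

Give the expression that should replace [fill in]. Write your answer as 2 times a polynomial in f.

The residues treated are {1}, so the missing case is t ≡ 0 (mod 2); write t = 2f.
Then (2f)^2 + (2f) - 4 = 4f^2 + 2f - 4 = 2(2f^2 + f - 2).

2(2f^2 + f - 2)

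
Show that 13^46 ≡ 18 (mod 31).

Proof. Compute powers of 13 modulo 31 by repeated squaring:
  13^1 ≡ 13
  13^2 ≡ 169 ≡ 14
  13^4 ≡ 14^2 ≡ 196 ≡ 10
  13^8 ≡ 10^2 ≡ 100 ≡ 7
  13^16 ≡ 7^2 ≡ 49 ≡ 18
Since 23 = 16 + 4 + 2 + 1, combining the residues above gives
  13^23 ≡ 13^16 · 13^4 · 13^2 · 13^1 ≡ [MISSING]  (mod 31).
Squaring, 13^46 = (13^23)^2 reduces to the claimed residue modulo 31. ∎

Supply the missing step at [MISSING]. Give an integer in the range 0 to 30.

Multiply the listed residues: 18 · 10 · 14 · 13 = 180 → 2520 → 32760.
Reducing modulo 31: 32760 = 1056·31 + 24, so 13^23 ≡ 24.

24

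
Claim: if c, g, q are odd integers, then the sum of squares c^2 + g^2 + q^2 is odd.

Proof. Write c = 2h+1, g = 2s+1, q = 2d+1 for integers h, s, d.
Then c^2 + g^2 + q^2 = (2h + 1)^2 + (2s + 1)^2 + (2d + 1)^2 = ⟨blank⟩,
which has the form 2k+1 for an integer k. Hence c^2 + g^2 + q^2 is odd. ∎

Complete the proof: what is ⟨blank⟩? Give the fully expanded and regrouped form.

2(2d^2 + 2d + 2h^2 + 2h + 2s^2 + 2s + 1) + 1

Expanding: (2h + 1)^2 + (2s + 1)^2 + (2d + 1)^2 = 4d^2 + 4d + 4h^2 + 4h + 4s^2 + 4s + 3.
Every term except the constant is even, so this is 2(2d^2 + 2d + 2h^2 + 2h + 2s^2 + 2s + 1) + 1,
and 2d^2 + 2d + 2h^2 + 2h + 2s^2 + 2s + 1 ∈ ℤ gives the required form.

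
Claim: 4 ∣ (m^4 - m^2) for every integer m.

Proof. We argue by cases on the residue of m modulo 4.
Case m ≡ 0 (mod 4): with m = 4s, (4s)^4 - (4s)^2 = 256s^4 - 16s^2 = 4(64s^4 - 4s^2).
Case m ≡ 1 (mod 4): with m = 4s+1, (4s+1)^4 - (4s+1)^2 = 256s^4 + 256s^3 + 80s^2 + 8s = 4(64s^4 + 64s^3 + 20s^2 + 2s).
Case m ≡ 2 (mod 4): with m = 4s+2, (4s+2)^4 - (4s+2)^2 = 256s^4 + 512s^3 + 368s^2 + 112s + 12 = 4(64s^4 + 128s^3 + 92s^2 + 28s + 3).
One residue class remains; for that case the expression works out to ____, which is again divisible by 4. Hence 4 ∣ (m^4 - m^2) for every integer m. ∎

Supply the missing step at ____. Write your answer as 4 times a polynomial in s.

4(64s^4 + 192s^3 + 212s^2 + 102s + 18)

The residues treated are {0, 1, 2}, so the missing case is m ≡ 3 (mod 4); write m = 4s+3.
Then (4s+3)^4 - (4s+3)^2 = 256s^4 + 768s^3 + 848s^2 + 408s + 72 = 4(64s^4 + 192s^3 + 212s^2 + 102s + 18).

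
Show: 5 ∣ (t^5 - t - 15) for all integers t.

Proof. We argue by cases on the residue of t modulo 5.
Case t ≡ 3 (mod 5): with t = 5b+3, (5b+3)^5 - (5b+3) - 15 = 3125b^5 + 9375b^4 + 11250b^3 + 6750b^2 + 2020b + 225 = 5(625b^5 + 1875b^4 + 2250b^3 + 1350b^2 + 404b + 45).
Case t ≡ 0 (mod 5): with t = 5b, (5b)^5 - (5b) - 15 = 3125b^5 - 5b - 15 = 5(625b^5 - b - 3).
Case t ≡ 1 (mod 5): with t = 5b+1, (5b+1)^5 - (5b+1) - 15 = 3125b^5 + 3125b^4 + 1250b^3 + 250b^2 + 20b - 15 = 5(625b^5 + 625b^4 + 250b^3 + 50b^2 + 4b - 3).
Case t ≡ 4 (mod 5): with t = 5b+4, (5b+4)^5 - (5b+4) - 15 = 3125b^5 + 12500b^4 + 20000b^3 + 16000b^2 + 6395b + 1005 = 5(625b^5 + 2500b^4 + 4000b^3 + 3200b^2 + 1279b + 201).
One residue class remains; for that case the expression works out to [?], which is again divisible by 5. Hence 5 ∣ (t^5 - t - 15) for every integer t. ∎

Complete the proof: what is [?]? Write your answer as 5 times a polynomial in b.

5(625b^5 + 1250b^4 + 1000b^3 + 400b^2 + 79b + 3)

Only t ≡ 2 (mod 5) is unaccounted for. Put t = 5b+2:
(5b+2)^5 - (5b+2) - 15 expands to 3125b^5 + 6250b^4 + 5000b^3 + 2000b^2 + 395b + 15,
and factoring out 5 leaves 5(625b^5 + 1250b^4 + 1000b^3 + 400b^2 + 79b + 3).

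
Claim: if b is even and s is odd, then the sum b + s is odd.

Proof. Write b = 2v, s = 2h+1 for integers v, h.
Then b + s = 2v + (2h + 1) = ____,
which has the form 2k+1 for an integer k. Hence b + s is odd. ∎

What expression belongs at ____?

Expanding: 2v + (2h + 1) = 2h + 2v + 1.
Every term except the constant is even, so this is 2(h + v) + 1,
and h + v ∈ ℤ gives the required form.

2(h + v) + 1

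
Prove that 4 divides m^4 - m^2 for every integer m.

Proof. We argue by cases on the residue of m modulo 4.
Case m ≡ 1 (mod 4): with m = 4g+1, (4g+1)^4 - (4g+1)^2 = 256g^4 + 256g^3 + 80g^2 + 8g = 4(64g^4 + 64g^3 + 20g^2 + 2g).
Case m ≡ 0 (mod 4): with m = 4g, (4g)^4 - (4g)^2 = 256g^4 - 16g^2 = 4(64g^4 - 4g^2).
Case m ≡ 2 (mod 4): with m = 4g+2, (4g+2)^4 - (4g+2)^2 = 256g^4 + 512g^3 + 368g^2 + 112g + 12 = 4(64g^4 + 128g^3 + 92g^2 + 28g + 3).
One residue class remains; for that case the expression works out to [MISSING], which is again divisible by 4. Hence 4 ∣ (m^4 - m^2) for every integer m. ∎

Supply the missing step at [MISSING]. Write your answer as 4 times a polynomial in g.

The residues treated are {1, 0, 2}, so the missing case is m ≡ 3 (mod 4); write m = 4g+3.
Then (4g+3)^4 - (4g+3)^2 = 256g^4 + 768g^3 + 848g^2 + 408g + 72 = 4(64g^4 + 192g^3 + 212g^2 + 102g + 18).

4(64g^4 + 192g^3 + 212g^2 + 102g + 18)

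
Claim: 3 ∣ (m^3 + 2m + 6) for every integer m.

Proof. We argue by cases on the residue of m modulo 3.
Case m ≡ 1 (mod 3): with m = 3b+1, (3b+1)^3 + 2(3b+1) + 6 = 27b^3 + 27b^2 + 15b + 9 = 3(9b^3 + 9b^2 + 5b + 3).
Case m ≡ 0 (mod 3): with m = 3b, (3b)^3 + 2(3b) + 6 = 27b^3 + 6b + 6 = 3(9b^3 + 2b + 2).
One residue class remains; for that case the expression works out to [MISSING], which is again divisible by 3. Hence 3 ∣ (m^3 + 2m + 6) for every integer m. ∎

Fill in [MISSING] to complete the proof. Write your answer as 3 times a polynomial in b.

The residues treated are {1, 0}, so the missing case is m ≡ 2 (mod 3); write m = 3b+2.
Then (3b+2)^3 + 2(3b+2) + 6 = 27b^3 + 54b^2 + 42b + 18 = 3(9b^3 + 18b^2 + 14b + 6).

3(9b^3 + 18b^2 + 14b + 6)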